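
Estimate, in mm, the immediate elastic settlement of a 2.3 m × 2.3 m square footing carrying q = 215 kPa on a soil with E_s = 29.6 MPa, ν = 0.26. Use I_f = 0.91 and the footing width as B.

Immediate (elastic) settlement: S_e = q·B·(1−ν²)/E_s · I_f.
E_s = 29.6 MPa = 29600 kPa.
S_e = 215 × 2.3 × (1 − 0.26²) / 29600 × 0.91
    = 215 × 2.3 × 0.9324 / 29600 × 0.91
    = 0.01417 m = 14.17 mm

S_e ≈ 14.2 mm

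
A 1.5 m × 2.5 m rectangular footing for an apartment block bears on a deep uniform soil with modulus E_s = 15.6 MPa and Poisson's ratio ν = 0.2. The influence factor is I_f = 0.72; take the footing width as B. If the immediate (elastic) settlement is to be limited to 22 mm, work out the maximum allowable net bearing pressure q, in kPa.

E_s = 15.6 MPa = 15600 kPa.
S_e = q·B·(1−ν²)/E_s · I_f  ⇒  q = S_e·E_s / (B·(1−ν²)·I_f).
q = 0.022 × 15600 / (1.5 × 0.96 × 0.72) = 331 kPa

q ≈ 331 kPa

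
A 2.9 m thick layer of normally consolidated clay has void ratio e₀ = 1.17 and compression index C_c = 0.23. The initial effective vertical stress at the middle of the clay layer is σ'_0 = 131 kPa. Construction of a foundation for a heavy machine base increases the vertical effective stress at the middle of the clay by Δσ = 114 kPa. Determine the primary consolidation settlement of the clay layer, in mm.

Final effective stress: σ'_f = σ'_0 + Δσ = 131 + 114 = 245 kPa.
Normally consolidated clay, so the full stress increment lies on the virgin compression line:
S_c = C_c·H/(1+e₀)·log₁₀(σ'_f/σ'_0) = 0.23×2.9/(1+1.17)×log₁₀(245/131)
    = 0.30737 × 0.27189 = 0.08357 m

S_c ≈ 83.6 mm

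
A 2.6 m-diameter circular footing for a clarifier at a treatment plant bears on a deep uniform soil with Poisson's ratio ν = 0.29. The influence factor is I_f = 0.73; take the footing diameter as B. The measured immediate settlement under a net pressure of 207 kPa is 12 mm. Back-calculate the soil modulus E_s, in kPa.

E_s ≈ 30000 kPa

S_e = q·B·(1−ν²)/E_s · I_f  ⇒  E_s = q·B·(1−ν²)·I_f / S_e.
E_s = 207 × 2.6 × 0.9159 × 0.73 / 0.012 = 29990 kPa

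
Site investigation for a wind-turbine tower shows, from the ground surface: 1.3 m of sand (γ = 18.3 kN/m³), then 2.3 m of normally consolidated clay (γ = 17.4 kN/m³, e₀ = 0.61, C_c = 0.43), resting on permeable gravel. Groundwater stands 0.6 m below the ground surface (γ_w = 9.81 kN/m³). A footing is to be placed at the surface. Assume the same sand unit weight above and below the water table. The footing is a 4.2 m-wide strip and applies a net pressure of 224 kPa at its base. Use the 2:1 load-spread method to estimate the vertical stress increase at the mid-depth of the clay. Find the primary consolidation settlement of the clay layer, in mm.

Mid-depth of clay below the ground surface: z = 1.3 + 2.3/2 = 2.45 m.
Total vertical stress at mid-clay: σ_v = 18.3×1.3 + 17.4×1.15 = 43.8 kPa.
Pore pressure: u = 9.81×(2.45 − 0.6) = 18.149 kPa.
Initial effective stress: σ'_0 = σ_v − u = 43.8 − 18.149 = 25.651 kPa.
Stress increase at mid-clay by the 2:1 spreading method:
Δσ = qB/(B+z) = 224×4.2/(4.2+2.45) = 141.47 kPa
Final effective stress: σ'_f = σ'_0 + Δσ = 25.651 + 141.47 = 167.12 kPa.
Normally consolidated clay, so the full stress increment lies on the virgin compression line:
S_c = C_c·H/(1+e₀)·log₁₀(σ'_f/σ'_0) = 0.43×2.3/(1+0.61)×log₁₀(167.12/25.651)
    = 0.61429 × 0.81392 = 0.5 m

S_c ≈ 500 mm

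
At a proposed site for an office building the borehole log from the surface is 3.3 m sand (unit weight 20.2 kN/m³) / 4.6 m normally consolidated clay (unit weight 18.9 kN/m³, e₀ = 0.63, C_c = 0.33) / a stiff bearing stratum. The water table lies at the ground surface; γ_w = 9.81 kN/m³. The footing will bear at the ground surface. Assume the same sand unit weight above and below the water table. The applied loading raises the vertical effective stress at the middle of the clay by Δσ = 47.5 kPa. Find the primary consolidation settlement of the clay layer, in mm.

S_c ≈ 251 mm

Mid-depth of clay below the ground surface: z = 3.3 + 4.6/2 = 5.6 m.
Total vertical stress at mid-clay: σ_v = 20.2×3.3 + 18.9×2.3 = 110.13 kPa.
Pore pressure: u = 9.81×(5.6 − 0) = 54.936 kPa.
Initial effective stress: σ'_0 = σ_v − u = 110.13 − 54.936 = 55.194 kPa.
Final effective stress: σ'_f = σ'_0 + Δσ = 55.194 + 47.5 = 102.69 kPa.
Normally consolidated clay, so the full stress increment lies on the virgin compression line:
S_c = C_c·H/(1+e₀)·log₁₀(σ'_f/σ'_0) = 0.33×4.6/(1+0.63)×log₁₀(102.69/55.194)
    = 0.93129 × 0.26964 = 0.2511 m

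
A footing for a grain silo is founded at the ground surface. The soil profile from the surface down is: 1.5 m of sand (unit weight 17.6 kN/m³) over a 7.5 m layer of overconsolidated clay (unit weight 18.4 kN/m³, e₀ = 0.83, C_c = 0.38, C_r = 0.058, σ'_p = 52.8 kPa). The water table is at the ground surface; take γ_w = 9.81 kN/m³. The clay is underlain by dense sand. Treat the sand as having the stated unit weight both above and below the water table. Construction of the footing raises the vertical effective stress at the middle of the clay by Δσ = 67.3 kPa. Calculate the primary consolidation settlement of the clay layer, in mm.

Mid-depth of clay below the ground surface: z = 1.5 + 7.5/2 = 5.25 m.
Total vertical stress at mid-clay: σ_v = 17.6×1.5 + 18.4×3.75 = 95.4 kPa.
Pore pressure: u = 9.81×(5.25 − 0) = 51.503 kPa.
Initial effective stress: σ'_0 = σ_v − u = 95.4 − 51.503 = 43.897 kPa.
Final effective stress: σ'_f = 43.897 + 67.3 = 111.2 kPa.
σ'_f = 111.2 > σ'_p = 52.8 kPa, so the stress path crosses the preconsolidation pressure — recompression up to σ'_p, then virgin compression beyond:
S_c = H/(1+e₀)·[C_r·log₁₀(σ'_p/σ'_0) + C_c·log₁₀(σ'_f/σ'_p)]
    = 7.5/1.83 × [0.058×log₁₀(52.8/43.897) + 0.38×log₁₀(111.2/52.8)]
    = 4.0984 × [0.0046515 + 0.12292] = 0.5228 m

S_c ≈ 523 mm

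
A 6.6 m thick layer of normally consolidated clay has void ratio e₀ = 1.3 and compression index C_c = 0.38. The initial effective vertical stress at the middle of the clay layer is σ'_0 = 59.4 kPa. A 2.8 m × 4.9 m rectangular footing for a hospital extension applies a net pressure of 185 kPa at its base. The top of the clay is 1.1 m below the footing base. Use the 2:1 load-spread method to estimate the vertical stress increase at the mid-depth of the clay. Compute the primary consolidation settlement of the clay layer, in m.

S_c ≈ 0.234 m

Mid-depth of clay below the footing base: z = 1.1 + 6.6/2 = 4.4 m.
Stress increase at mid-clay by the 2:1 spreading method:
Δσ = qBL/((B+z)(L+z)) = 185×2.8×4.9/((2.8+4.4)(4.9+4.4)) = 37.906 kPa
Final effective stress: σ'_f = σ'_0 + Δσ = 59.4 + 37.906 = 97.306 kPa.
Normally consolidated clay, so the full stress increment lies on the virgin compression line:
S_c = C_c·H/(1+e₀)·log₁₀(σ'_f/σ'_0) = 0.38×6.6/(1+1.3)×log₁₀(97.306/59.4)
    = 1.0904 × 0.21435 = 0.2337 m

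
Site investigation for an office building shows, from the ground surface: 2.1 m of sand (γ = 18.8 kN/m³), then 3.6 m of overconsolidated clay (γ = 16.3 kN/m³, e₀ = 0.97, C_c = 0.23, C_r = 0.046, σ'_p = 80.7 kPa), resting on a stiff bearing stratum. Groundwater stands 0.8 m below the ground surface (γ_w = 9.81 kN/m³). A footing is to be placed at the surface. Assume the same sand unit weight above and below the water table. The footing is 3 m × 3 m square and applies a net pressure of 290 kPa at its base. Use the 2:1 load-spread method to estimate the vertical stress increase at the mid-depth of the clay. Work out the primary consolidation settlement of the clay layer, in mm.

Mid-depth of clay below the ground surface: z = 2.1 + 3.6/2 = 3.9 m.
Total vertical stress at mid-clay: σ_v = 18.8×2.1 + 16.3×1.8 = 68.82 kPa.
Pore pressure: u = 9.81×(3.9 − 0.8) = 30.411 kPa.
Initial effective stress: σ'_0 = σ_v − u = 68.82 − 30.411 = 38.409 kPa.
Stress increase at mid-clay by the 2:1 spreading method:
Δσ = qBL/((B+z)(L+z)) = 290×3×3/((3+3.9)(3+3.9)) = 54.82 kPa
Final effective stress: σ'_f = 38.409 + 54.82 = 93.229 kPa.
σ'_f = 93.229 > σ'_p = 80.7 kPa, so the stress path crosses the preconsolidation pressure — recompression up to σ'_p, then virgin compression beyond:
S_c = H/(1+e₀)·[C_r·log₁₀(σ'_p/σ'_0) + C_c·log₁₀(σ'_f/σ'_p)]
    = 3.6/1.97 × [0.046×log₁₀(80.7/38.409) + 0.23×log₁₀(93.229/80.7)]
    = 1.8274 × [0.014832 + 0.014416] = 0.05345 m

S_c ≈ 53.4 mm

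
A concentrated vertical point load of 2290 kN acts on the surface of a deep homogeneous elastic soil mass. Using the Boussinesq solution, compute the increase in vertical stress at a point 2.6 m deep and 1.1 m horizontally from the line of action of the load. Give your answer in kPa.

Boussinesq vertical stress below a point load on an elastic half-space:
Δσ_z = 3P/(2πz²) · [1 + (r/z)²]^(−5/2)
r/z = 1.1/2.6 = 0.42308; [1+(r/z)²]^(−5/2) = 0.66255.
Δσ_z = 3×2290/(2π×2.6²) × 0.66255 = 161.74 × 0.66255 = 107.2 kPa

Δσ_z ≈ 107 kPa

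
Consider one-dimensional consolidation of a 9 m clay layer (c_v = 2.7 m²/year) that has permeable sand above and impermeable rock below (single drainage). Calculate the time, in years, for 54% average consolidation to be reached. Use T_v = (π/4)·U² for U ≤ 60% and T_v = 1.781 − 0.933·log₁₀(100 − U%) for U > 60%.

Drainage path length: H_d = H = 9 m (single drainage).
U ≤ 60%: T_v = (π/4)·U² = (π/4)×0.54² = 0.22902.
t = T_v·H_d²/c_v = 0.22902×9²/2.7 = 6.871 years.

t ≈ 6.87 years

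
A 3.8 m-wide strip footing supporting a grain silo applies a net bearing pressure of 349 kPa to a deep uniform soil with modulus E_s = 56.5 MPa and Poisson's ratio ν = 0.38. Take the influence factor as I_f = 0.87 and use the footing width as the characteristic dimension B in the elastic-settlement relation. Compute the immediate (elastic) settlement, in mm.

S_e ≈ 17.5 mm

Immediate (elastic) settlement: S_e = q·B·(1−ν²)/E_s · I_f.
E_s = 56.5 MPa = 56500 kPa.
S_e = 349 × 3.8 × (1 − 0.38²) / 56500 × 0.87
    = 349 × 3.8 × 0.8556 / 56500 × 0.87
    = 0.01747 m = 17.47 mm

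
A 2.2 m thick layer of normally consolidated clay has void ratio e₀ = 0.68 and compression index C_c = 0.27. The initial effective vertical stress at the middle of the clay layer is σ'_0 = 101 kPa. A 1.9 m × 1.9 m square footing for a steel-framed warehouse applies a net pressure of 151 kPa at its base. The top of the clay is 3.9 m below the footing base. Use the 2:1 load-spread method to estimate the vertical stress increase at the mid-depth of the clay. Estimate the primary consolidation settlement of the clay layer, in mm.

Mid-depth of clay below the footing base: z = 3.9 + 2.2/2 = 5 m.
Stress increase at mid-clay by the 2:1 spreading method:
Δσ = qBL/((B+z)(L+z)) = 151×1.9×1.9/((1.9+5)(1.9+5)) = 11.449 kPa
Final effective stress: σ'_f = σ'_0 + Δσ = 101 + 11.449 = 112.45 kPa.
Normally consolidated clay, so the full stress increment lies on the virgin compression line:
S_c = C_c·H/(1+e₀)·log₁₀(σ'_f/σ'_0) = 0.27×2.2/(1+0.68)×log₁₀(112.45/101)
    = 0.35357 × 0.046638 = 0.01649 m

S_c ≈ 16.5 mm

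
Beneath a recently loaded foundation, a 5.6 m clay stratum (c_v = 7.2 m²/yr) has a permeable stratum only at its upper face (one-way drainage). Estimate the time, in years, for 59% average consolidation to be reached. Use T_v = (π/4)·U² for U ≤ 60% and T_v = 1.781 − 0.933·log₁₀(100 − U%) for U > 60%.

Drainage path length: H_d = H = 5.6 m (single drainage).
U ≤ 60%: T_v = (π/4)·U² = (π/4)×0.59² = 0.2734.
t = T_v·H_d²/c_v = 0.2734×5.6²/7.2 = 1.191 years.

t ≈ 1.19 years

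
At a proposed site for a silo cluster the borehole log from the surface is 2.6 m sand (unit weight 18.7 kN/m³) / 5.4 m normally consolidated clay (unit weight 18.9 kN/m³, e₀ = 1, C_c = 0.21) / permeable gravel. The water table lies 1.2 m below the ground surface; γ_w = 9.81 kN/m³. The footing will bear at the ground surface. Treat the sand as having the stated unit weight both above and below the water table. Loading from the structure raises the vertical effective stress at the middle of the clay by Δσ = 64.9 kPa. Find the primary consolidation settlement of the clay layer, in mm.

S_c ≈ 182 mm

Mid-depth of clay below the ground surface: z = 2.6 + 5.4/2 = 5.3 m.
Total vertical stress at mid-clay: σ_v = 18.7×2.6 + 18.9×2.7 = 99.65 kPa.
Pore pressure: u = 9.81×(5.3 − 1.2) = 40.221 kPa.
Initial effective stress: σ'_0 = σ_v − u = 99.65 − 40.221 = 59.429 kPa.
Final effective stress: σ'_f = σ'_0 + Δσ = 59.429 + 64.9 = 124.33 kPa.
Normally consolidated clay, so the full stress increment lies on the virgin compression line:
S_c = C_c·H/(1+e₀)·log₁₀(σ'_f/σ'_0) = 0.21×5.4/(1+1)×log₁₀(124.33/59.429)
    = 0.567 × 0.32058 = 0.1818 m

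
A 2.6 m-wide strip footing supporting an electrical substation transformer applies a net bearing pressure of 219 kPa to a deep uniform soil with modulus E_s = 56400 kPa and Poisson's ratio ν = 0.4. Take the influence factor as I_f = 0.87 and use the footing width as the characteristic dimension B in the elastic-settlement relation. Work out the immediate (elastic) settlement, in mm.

Immediate (elastic) settlement: S_e = q·B·(1−ν²)/E_s · I_f.
S_e = 219 × 2.6 × (1 − 0.4²) / 56400 × 0.87
    = 219 × 2.6 × 0.84 / 56400 × 0.87
    = 0.007378 m = 7.378 mm

S_e ≈ 7.38 mm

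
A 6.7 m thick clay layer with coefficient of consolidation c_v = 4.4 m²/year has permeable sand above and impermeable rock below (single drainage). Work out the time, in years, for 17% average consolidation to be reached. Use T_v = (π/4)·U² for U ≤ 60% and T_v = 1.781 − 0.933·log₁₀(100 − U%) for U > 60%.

t ≈ 0.232 years

Drainage path length: H_d = H = 6.7 m (single drainage).
U ≤ 60%: T_v = (π/4)·U² = (π/4)×0.17² = 0.022698.
t = T_v·H_d²/c_v = 0.022698×6.7²/4.4 = 0.2316 years.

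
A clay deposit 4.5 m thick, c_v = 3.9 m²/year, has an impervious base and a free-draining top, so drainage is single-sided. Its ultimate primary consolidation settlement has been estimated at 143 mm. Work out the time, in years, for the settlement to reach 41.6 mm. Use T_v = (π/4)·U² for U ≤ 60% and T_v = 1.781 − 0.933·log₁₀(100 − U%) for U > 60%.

t ≈ 0.345 years

Drainage path length: H_d = H = 4.5 m (single drainage).
U = S(t)/S_ult = 41.6/143 = 0.2909.
U ≤ 60%: T_v = (π/4)·U² = (π/4)×0.29091² = 0.066467.
t = T_v·H_d²/c_v = 0.066467×4.5²/3.9 = 0.3451 years.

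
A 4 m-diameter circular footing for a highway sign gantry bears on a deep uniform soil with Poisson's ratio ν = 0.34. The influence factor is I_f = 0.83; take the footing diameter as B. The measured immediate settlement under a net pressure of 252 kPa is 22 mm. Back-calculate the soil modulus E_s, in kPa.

S_e = q·B·(1−ν²)/E_s · I_f  ⇒  E_s = q·B·(1−ν²)·I_f / S_e.
E_s = 252 × 4 × 0.8844 × 0.83 / 0.022 = 33630 kPa

E_s ≈ 33600 kPa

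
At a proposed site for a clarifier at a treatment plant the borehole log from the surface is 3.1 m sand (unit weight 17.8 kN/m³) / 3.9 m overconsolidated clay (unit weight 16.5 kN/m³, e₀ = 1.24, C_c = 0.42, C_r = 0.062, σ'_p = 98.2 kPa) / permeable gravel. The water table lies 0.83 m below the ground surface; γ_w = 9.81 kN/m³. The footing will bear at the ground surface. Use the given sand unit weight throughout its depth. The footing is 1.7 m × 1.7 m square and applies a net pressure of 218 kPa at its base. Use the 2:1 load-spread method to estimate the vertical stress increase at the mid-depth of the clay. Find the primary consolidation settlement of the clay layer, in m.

Mid-depth of clay below the ground surface: z = 3.1 + 3.9/2 = 5.05 m.
Total vertical stress at mid-clay: σ_v = 17.8×3.1 + 16.5×1.95 = 87.355 kPa.
Pore pressure: u = 9.81×(5.05 − 0.83) = 41.398 kPa.
Initial effective stress: σ'_0 = σ_v − u = 87.355 − 41.398 = 45.957 kPa.
Stress increase at mid-clay by the 2:1 spreading method:
Δσ = qBL/((B+z)(L+z)) = 218×1.7×1.7/((1.7+5.05)(1.7+5.05)) = 13.828 kPa
Final effective stress: σ'_f = 45.957 + 13.828 = 59.785 kPa.
σ'_f = 59.785 ≤ σ'_p = 98.2 kPa, so the clay remains overconsolidated and only the recompression index applies:
S_c = C_r·H/(1+e₀)·log₁₀(σ'_f/σ'_0) = 0.062×3.9/2.24×log₁₀(59.785/45.957)
    = 0.10795 × 0.11424 = 0.01233 m

S_c ≈ 0.0123 m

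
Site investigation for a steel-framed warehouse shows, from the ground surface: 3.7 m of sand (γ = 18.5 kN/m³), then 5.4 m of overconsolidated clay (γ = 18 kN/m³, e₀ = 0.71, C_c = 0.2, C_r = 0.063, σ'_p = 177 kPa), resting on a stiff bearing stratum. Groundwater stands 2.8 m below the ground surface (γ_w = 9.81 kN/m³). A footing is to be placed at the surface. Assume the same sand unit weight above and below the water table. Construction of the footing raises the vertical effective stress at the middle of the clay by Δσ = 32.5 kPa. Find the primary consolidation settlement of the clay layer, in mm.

S_c ≈ 28.9 mm

Mid-depth of clay below the ground surface: z = 3.7 + 5.4/2 = 6.4 m.
Total vertical stress at mid-clay: σ_v = 18.5×3.7 + 18×2.7 = 117.05 kPa.
Pore pressure: u = 9.81×(6.4 − 2.8) = 35.316 kPa.
Initial effective stress: σ'_0 = σ_v − u = 117.05 − 35.316 = 81.734 kPa.
Final effective stress: σ'_f = 81.734 + 32.5 = 114.23 kPa.
σ'_f = 114.23 ≤ σ'_p = 177 kPa, so the clay remains overconsolidated and only the recompression index applies:
S_c = C_r·H/(1+e₀)·log₁₀(σ'_f/σ'_0) = 0.063×5.4/1.71×log₁₀(114.23/81.734)
    = 0.19895 × 0.14538 = 0.02892 m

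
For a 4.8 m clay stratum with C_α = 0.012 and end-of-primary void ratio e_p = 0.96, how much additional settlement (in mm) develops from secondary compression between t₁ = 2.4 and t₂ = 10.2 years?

Secondary compression: S_s = C_α·H/(1+e_p)·log₁₀(t₂/t₁)
S_s = 0.012×4.8/(1+0.96)×log₁₀(10.2/2.4)
    = 0.02939 × 0.6284 = 0.01847 m

S_s ≈ 18.5 mm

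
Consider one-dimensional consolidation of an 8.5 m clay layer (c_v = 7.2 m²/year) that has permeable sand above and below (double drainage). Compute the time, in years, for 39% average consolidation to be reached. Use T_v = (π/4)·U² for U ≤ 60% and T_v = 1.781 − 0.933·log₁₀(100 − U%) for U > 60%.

Drainage path length: H_d = H/2 = 4.25 m (double drainage).
U ≤ 60%: T_v = (π/4)·U² = (π/4)×0.39² = 0.11946.
t = T_v·H_d²/c_v = 0.11946×4.25²/7.2 = 0.2997 years.

t ≈ 0.3 years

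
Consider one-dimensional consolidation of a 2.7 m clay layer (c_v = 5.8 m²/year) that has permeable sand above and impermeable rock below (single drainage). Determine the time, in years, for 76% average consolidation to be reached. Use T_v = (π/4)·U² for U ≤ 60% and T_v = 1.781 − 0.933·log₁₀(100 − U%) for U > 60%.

t ≈ 0.62 years

Drainage path length: H_d = H = 2.7 m (single drainage).
U > 60%: T_v = 1.781 − 0.933·log₁₀(100 − 76) = 0.49326.
t = T_v·H_d²/c_v = 0.49326×2.7²/5.8 = 0.62 years.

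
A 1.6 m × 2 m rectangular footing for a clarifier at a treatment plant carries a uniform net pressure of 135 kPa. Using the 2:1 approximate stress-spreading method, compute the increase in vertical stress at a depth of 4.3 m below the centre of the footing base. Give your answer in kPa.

Δσ_z ≈ 11.6 kPa

By the 2:1 method the load spreads at 1 horizontal : 2 vertical, so at depth z the loaded area has grown by z in each plan dimension:
Δσ = qBL/((B+z)(L+z)) = 135×1.6×2/((1.6+4.3)(2+4.3)) = 11.622 kPa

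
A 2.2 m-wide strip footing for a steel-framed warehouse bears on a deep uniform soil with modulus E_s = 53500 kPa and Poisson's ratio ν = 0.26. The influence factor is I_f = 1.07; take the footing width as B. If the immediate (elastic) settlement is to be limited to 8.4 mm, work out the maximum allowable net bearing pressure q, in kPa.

S_e = q·B·(1−ν²)/E_s · I_f  ⇒  q = S_e·E_s / (B·(1−ν²)·I_f).
q = 0.0084 × 53500 / (2.2 × 0.9324 × 1.07) = 204.8 kPa

q ≈ 205 kPa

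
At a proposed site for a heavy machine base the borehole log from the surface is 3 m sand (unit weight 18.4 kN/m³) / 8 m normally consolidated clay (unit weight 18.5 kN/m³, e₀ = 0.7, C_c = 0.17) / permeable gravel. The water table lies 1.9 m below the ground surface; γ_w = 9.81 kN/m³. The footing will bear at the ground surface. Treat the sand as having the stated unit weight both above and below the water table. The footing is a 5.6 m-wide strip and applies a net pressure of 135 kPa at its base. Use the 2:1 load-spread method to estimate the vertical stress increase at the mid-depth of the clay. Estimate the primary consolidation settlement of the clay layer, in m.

S_c ≈ 0.196 m

Mid-depth of clay below the ground surface: z = 3 + 8/2 = 7 m.
Total vertical stress at mid-clay: σ_v = 18.4×3 + 18.5×4 = 129.2 kPa.
Pore pressure: u = 9.81×(7 − 1.9) = 50.031 kPa.
Initial effective stress: σ'_0 = σ_v − u = 129.2 − 50.031 = 79.169 kPa.
Stress increase at mid-clay by the 2:1 spreading method:
Δσ = qB/(B+z) = 135×5.6/(5.6+7) = 60 kPa
Final effective stress: σ'_f = σ'_0 + Δσ = 79.169 + 60 = 139.17 kPa.
Normally consolidated clay, so the full stress increment lies on the virgin compression line:
S_c = C_c·H/(1+e₀)·log₁₀(σ'_f/σ'_0) = 0.17×8/(1+0.7)×log₁₀(139.17/79.169)
    = 0.8 × 0.24499 = 0.196 m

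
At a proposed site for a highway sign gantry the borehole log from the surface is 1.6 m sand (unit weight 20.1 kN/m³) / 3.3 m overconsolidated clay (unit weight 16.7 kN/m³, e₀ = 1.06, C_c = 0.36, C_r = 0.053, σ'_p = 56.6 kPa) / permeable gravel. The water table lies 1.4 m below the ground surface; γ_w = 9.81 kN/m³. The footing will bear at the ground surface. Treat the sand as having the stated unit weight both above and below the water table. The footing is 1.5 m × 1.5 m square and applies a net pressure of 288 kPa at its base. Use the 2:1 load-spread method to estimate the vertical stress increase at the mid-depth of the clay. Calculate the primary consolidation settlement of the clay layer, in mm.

S_c ≈ 65.6 mm

Mid-depth of clay below the ground surface: z = 1.6 + 3.3/2 = 3.25 m.
Total vertical stress at mid-clay: σ_v = 20.1×1.6 + 16.7×1.65 = 59.715 kPa.
Pore pressure: u = 9.81×(3.25 − 1.4) = 18.149 kPa.
Initial effective stress: σ'_0 = σ_v − u = 59.715 − 18.149 = 41.566 kPa.
Stress increase at mid-clay by the 2:1 spreading method:
Δσ = qBL/((B+z)(L+z)) = 288×1.5×1.5/((1.5+3.25)(1.5+3.25)) = 28.72 kPa
Final effective stress: σ'_f = 41.566 + 28.72 = 70.286 kPa.
σ'_f = 70.286 > σ'_p = 56.6 kPa, so the stress path crosses the preconsolidation pressure — recompression up to σ'_p, then virgin compression beyond:
S_c = H/(1+e₀)·[C_r·log₁₀(σ'_p/σ'_0) + C_c·log₁₀(σ'_f/σ'_p)]
    = 3.3/2.06 × [0.053×log₁₀(56.6/41.566) + 0.36×log₁₀(70.286/56.6)]
    = 1.6019 × [0.0071061 + 0.033859] = 0.06562 m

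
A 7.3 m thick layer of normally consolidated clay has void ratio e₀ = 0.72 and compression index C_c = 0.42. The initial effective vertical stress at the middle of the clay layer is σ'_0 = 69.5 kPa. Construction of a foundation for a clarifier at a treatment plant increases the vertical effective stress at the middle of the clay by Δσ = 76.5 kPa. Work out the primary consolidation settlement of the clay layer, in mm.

Final effective stress: σ'_f = σ'_0 + Δσ = 69.5 + 76.5 = 146 kPa.
Normally consolidated clay, so the full stress increment lies on the virgin compression line:
S_c = C_c·H/(1+e₀)·log₁₀(σ'_f/σ'_0) = 0.42×7.3/(1+0.72)×log₁₀(146/69.5)
    = 1.7826 × 0.32237 = 0.5747 m

S_c ≈ 575 mm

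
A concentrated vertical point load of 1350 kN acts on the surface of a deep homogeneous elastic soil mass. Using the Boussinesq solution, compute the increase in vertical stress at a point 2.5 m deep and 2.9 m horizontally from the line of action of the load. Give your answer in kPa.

Boussinesq vertical stress below a point load on an elastic half-space:
Δσ_z = 3P/(2πz²) · [1 + (r/z)²]^(−5/2)
r/z = 2.9/2.5 = 1.16; [1+(r/z)²]^(−5/2) = 0.11868.
Δσ_z = 3×1350/(2π×2.5²) × 0.11868 = 103.13 × 0.11868 = 12.24 kPa

Δσ_z ≈ 12.2 kPa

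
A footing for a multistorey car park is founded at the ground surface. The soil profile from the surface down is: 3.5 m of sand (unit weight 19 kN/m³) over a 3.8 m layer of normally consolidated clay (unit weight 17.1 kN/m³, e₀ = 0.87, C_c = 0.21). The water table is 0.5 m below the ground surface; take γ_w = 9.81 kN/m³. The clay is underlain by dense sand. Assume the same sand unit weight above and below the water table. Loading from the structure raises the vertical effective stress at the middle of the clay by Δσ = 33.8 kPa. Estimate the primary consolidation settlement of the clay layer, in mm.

S_c ≈ 94.3 mm

Mid-depth of clay below the ground surface: z = 3.5 + 3.8/2 = 5.4 m.
Total vertical stress at mid-clay: σ_v = 19×3.5 + 17.1×1.9 = 98.99 kPa.
Pore pressure: u = 9.81×(5.4 − 0.5) = 48.069 kPa.
Initial effective stress: σ'_0 = σ_v − u = 98.99 − 48.069 = 50.921 kPa.
Final effective stress: σ'_f = σ'_0 + Δσ = 50.921 + 33.8 = 84.721 kPa.
Normally consolidated clay, so the full stress increment lies on the virgin compression line:
S_c = C_c·H/(1+e₀)·log₁₀(σ'_f/σ'_0) = 0.21×3.8/(1+0.87)×log₁₀(84.721/50.921)
    = 0.42674 × 0.22109 = 0.09435 m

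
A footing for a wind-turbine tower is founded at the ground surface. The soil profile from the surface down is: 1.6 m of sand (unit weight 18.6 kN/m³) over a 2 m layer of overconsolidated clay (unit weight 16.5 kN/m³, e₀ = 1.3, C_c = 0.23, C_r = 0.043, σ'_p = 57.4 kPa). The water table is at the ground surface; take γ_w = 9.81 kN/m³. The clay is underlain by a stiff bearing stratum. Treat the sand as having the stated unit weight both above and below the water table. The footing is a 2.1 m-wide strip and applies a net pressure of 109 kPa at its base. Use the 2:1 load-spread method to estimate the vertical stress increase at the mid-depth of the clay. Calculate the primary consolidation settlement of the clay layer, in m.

Mid-depth of clay below the ground surface: z = 1.6 + 2/2 = 2.6 m.
Total vertical stress at mid-clay: σ_v = 18.6×1.6 + 16.5×1 = 46.26 kPa.
Pore pressure: u = 9.81×(2.6 − 0) = 25.506 kPa.
Initial effective stress: σ'_0 = σ_v − u = 46.26 − 25.506 = 20.754 kPa.
Stress increase at mid-clay by the 2:1 spreading method:
Δσ = qB/(B+z) = 109×2.1/(2.1+2.6) = 48.702 kPa
Final effective stress: σ'_f = 20.754 + 48.702 = 69.456 kPa.
σ'_f = 69.456 > σ'_p = 57.4 kPa, so the stress path crosses the preconsolidation pressure — recompression up to σ'_p, then virgin compression beyond:
S_c = H/(1+e₀)·[C_r·log₁₀(σ'_p/σ'_0) + C_c·log₁₀(σ'_f/σ'_p)]
    = 2/2.3 × [0.043×log₁₀(57.4/20.754) + 0.23×log₁₀(69.456/57.4)]
    = 0.86957 × [0.018998 + 0.019044] = 0.03308 m

S_c ≈ 0.0331 m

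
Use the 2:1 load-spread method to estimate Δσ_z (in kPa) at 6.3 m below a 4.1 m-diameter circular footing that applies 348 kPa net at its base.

By the 2:1 method the load spreads at 1 horizontal : 2 vertical, so at depth z the loaded area has grown by z in each plan dimension:
Δσ ≈ qD²/(D+z)² = 348×4.1²/(4.1+6.3)² = 54.085 kPa

Δσ_z ≈ 54.1 kPa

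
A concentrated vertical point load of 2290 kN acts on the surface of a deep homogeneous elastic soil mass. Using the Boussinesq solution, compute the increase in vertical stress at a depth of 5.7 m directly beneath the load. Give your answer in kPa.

Boussinesq vertical stress below a point load on an elastic half-space:
Δσ_z = 3P/(2πz²) · [1 + (r/z)²]^(−5/2)
r/z = 0/5.7 = 0; [1+(r/z)²]^(−5/2) = 1.
Δσ_z = 3×2290/(2π×5.7²) × 1 = 33.653 × 1 = 33.65 kPa

Δσ_z ≈ 33.7 kPa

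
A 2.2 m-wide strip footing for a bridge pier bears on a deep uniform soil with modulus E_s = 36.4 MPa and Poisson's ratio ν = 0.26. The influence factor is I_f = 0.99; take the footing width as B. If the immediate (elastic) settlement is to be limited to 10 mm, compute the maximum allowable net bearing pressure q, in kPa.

E_s = 36.4 MPa = 36400 kPa.
S_e = q·B·(1−ν²)/E_s · I_f  ⇒  q = S_e·E_s / (B·(1−ν²)·I_f).
q = 0.01 × 36400 / (2.2 × 0.9324 × 0.99) = 179.2 kPa

q ≈ 179 kPa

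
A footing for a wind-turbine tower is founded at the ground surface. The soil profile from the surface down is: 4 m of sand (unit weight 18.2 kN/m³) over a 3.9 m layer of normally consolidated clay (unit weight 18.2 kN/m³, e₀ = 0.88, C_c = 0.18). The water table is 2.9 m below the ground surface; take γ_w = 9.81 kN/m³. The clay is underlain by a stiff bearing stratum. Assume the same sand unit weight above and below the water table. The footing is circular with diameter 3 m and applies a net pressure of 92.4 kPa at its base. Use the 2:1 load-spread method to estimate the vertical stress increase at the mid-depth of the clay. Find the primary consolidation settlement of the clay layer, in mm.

S_c ≈ 20.2 mm

Mid-depth of clay below the ground surface: z = 4 + 3.9/2 = 5.95 m.
Total vertical stress at mid-clay: σ_v = 18.2×4 + 18.2×1.95 = 108.29 kPa.
Pore pressure: u = 9.81×(5.95 − 2.9) = 29.921 kPa.
Initial effective stress: σ'_0 = σ_v − u = 108.29 − 29.921 = 78.369 kPa.
Stress increase at mid-clay by the 2:1 spreading method:
Δσ ≈ qD²/(D+z)² = 92.4×3²/(3+5.95)² = 10.382 kPa
Final effective stress: σ'_f = σ'_0 + Δσ = 78.369 + 10.382 = 88.751 kPa.
Normally consolidated clay, so the full stress increment lies on the virgin compression line:
S_c = C_c·H/(1+e₀)·log₁₀(σ'_f/σ'_0) = 0.18×3.9/(1+0.88)×log₁₀(88.751/78.369)
    = 0.3734 × 0.054029 = 0.02017 m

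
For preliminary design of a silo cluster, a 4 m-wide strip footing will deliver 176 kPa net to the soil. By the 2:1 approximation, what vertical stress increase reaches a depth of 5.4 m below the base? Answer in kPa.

By the 2:1 method the load spreads at 1 horizontal : 2 vertical, so at depth z the loaded area has grown by z in each plan dimension:
Δσ = qB/(B+z) = 176×4/(4+5.4) = 74.894 kPa

Δσ_z ≈ 74.9 kPa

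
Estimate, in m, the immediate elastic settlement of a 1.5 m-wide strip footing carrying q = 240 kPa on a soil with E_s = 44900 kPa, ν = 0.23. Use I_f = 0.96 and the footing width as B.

Immediate (elastic) settlement: S_e = q·B·(1−ν²)/E_s · I_f.
S_e = 240 × 1.5 × (1 − 0.23²) / 44900 × 0.96
    = 240 × 1.5 × 0.9471 / 44900 × 0.96
    = 0.00729 m

S_e ≈ 0.00729 m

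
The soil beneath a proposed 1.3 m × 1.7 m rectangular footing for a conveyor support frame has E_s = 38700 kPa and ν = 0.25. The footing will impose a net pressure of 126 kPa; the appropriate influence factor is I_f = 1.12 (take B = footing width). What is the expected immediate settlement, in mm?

S_e ≈ 4.44 mm

Immediate (elastic) settlement: S_e = q·B·(1−ν²)/E_s · I_f.
S_e = 126 × 1.3 × (1 − 0.25²) / 38700 × 1.12
    = 126 × 1.3 × 0.9375 / 38700 × 1.12
    = 0.004444 m = 4.444 mm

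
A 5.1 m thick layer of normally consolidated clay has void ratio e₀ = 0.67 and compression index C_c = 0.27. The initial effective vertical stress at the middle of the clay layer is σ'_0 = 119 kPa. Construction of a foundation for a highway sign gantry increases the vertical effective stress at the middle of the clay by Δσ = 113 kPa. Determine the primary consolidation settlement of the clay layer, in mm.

Final effective stress: σ'_f = σ'_0 + Δσ = 119 + 113 = 232 kPa.
Normally consolidated clay, so the full stress increment lies on the virgin compression line:
S_c = C_c·H/(1+e₀)·log₁₀(σ'_f/σ'_0) = 0.27×5.1/(1+0.67)×log₁₀(232/119)
    = 0.82455 × 0.28994 = 0.2391 m

S_c ≈ 239 mm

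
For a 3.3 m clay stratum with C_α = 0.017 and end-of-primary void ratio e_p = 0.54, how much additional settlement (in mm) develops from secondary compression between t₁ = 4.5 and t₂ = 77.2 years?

Secondary compression: S_s = C_α·H/(1+e_p)·log₁₀(t₂/t₁)
S_s = 0.017×3.3/(1+0.54)×log₁₀(77.2/4.5)
    = 0.03643 × 1.234 = 0.04497 m

S_s ≈ 45 mm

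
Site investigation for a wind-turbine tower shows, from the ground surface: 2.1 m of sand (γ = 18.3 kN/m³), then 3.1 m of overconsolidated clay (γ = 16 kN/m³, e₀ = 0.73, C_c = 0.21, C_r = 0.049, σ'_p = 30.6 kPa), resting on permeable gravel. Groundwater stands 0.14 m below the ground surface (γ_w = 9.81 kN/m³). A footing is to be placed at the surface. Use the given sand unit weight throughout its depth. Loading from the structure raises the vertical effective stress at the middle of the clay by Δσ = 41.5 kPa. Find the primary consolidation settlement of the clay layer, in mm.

S_c ≈ 138 mm

Mid-depth of clay below the ground surface: z = 2.1 + 3.1/2 = 3.65 m.
Total vertical stress at mid-clay: σ_v = 18.3×2.1 + 16×1.55 = 63.23 kPa.
Pore pressure: u = 9.81×(3.65 − 0.14) = 34.433 kPa.
Initial effective stress: σ'_0 = σ_v − u = 63.23 − 34.433 = 28.797 kPa.
Final effective stress: σ'_f = 28.797 + 41.5 = 70.297 kPa.
σ'_f = 70.297 > σ'_p = 30.6 kPa, so the stress path crosses the preconsolidation pressure — recompression up to σ'_p, then virgin compression beyond:
S_c = H/(1+e₀)·[C_r·log₁₀(σ'_p/σ'_0) + C_c·log₁₀(σ'_f/σ'_p)]
    = 3.1/1.73 × [0.049×log₁₀(30.6/28.797) + 0.21×log₁₀(70.297/30.6)]
    = 1.7919 × [0.0012923 + 0.075855] = 0.1382 m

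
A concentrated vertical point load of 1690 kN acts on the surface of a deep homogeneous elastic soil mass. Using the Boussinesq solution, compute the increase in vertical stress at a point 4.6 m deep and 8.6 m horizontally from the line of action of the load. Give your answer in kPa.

Boussinesq vertical stress below a point load on an elastic half-space:
Δσ_z = 3P/(2πz²) · [1 + (r/z)²]^(−5/2)
r/z = 8.6/4.6 = 1.8696; [1+(r/z)²]^(−5/2) = 0.02334.
Δσ_z = 3×1690/(2π×4.6²) × 0.02334 = 38.134 × 0.02334 = 0.89 kPa

Δσ_z ≈ 0.89 kPa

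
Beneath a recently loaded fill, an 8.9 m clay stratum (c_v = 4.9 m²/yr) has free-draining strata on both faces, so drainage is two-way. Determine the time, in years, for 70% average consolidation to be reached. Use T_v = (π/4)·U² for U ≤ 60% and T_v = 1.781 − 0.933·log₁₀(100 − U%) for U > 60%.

t ≈ 1.63 years

Drainage path length: H_d = H/2 = 4.45 m (double drainage).
U > 60%: T_v = 1.781 − 0.933·log₁₀(100 − 70) = 0.40285.
t = T_v·H_d²/c_v = 0.40285×4.45²/4.9 = 1.628 years.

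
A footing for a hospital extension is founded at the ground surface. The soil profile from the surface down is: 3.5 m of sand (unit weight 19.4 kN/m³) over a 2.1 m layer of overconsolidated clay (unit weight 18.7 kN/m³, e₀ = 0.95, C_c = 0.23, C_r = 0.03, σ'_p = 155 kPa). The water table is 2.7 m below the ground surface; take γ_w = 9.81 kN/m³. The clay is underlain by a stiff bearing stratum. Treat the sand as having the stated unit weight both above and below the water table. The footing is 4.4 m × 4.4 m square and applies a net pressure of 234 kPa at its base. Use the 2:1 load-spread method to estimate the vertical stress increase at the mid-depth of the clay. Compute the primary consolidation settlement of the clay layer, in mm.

S_c ≈ 8.36 mm

Mid-depth of clay below the ground surface: z = 3.5 + 2.1/2 = 4.55 m.
Total vertical stress at mid-clay: σ_v = 19.4×3.5 + 18.7×1.05 = 87.535 kPa.
Pore pressure: u = 9.81×(4.55 − 2.7) = 18.149 kPa.
Initial effective stress: σ'_0 = σ_v − u = 87.535 − 18.149 = 69.386 kPa.
Stress increase at mid-clay by the 2:1 spreading method:
Δσ = qBL/((B+z)(L+z)) = 234×4.4×4.4/((4.4+4.55)(4.4+4.55)) = 56.556 kPa
Final effective stress: σ'_f = 69.386 + 56.556 = 125.94 kPa.
σ'_f = 125.94 ≤ σ'_p = 155 kPa, so the clay remains overconsolidated and only the recompression index applies:
S_c = C_r·H/(1+e₀)·log₁₀(σ'_f/σ'_0) = 0.03×2.1/1.95×log₁₀(125.94/69.386)
    = 0.032307 × 0.25889 = 0.008364 m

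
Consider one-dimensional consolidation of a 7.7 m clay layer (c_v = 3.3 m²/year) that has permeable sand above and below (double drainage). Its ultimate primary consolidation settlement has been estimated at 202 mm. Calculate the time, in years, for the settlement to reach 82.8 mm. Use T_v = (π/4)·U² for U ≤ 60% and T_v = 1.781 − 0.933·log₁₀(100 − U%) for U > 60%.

Drainage path length: H_d = H/2 = 3.85 m (double drainage).
U = S(t)/S_ult = 82.8/202 = 0.4099.
U ≤ 60%: T_v = (π/4)·U² = (π/4)×0.4099² = 0.13196.
t = T_v·H_d²/c_v = 0.13196×3.85²/3.3 = 0.5927 years.

t ≈ 0.593 years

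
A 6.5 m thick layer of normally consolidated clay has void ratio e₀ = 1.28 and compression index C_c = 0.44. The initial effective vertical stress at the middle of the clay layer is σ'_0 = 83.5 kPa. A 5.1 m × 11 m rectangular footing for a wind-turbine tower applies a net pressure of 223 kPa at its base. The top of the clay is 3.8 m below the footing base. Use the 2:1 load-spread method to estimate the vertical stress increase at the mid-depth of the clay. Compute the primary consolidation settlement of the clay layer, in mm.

S_c ≈ 284 mm

Mid-depth of clay below the footing base: z = 3.8 + 6.5/2 = 7.05 m.
Stress increase at mid-clay by the 2:1 spreading method:
Δσ = qBL/((B+z)(L+z)) = 223×5.1×11/((5.1+7.05)(11+7.05)) = 57.045 kPa
Final effective stress: σ'_f = σ'_0 + Δσ = 83.5 + 57.045 = 140.55 kPa.
Normally consolidated clay, so the full stress increment lies on the virgin compression line:
S_c = C_c·H/(1+e₀)·log₁₀(σ'_f/σ'_0) = 0.44×6.5/(1+1.28)×log₁₀(140.55/83.5)
    = 1.2544 × 0.22614 = 0.2837 m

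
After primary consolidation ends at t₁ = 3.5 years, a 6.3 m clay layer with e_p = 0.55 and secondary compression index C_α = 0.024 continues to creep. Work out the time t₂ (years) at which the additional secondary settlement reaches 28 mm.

S_s = C_α·H/(1+e_p)·log₁₀(t₂/t₁) ⇒ log₁₀(t₂/t₁) = S_s·(1+e_p)/(C_α·H).
log₁₀(t₂/t₁) = 0.028 × (1+0.55) / (0.024×6.3) = 0.287
t₂ = t₁ × 10^0.287 = 3.5 × 1.937 = 6.778 years

t₂ ≈ 6.78 years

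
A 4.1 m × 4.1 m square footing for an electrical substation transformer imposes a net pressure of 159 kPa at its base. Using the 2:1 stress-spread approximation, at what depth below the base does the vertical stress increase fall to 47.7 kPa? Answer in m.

2:1 spreading — at depth z the loaded area has grown by z in each plan dimension:
qB²/(B+z)² = Δσ_z ⇒ z = B(√(q/Δσ_z) − 1) = 4.1×(√(159/47.7) − 1) = 3.386 m

z ≈ 3.39 m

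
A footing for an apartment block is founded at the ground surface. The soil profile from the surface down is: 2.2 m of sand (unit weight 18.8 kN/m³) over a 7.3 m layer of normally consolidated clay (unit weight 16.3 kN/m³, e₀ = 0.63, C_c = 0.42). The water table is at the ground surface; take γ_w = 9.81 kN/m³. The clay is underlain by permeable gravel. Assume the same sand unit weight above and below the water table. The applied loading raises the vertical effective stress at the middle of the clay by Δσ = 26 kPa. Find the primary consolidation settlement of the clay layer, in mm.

Mid-depth of clay below the ground surface: z = 2.2 + 7.3/2 = 5.85 m.
Total vertical stress at mid-clay: σ_v = 18.8×2.2 + 16.3×3.65 = 100.86 kPa.
Pore pressure: u = 9.81×(5.85 − 0) = 57.389 kPa.
Initial effective stress: σ'_0 = σ_v − u = 100.86 − 57.389 = 43.471 kPa.
Final effective stress: σ'_f = σ'_0 + Δσ = 43.471 + 26 = 69.471 kPa.
Normally consolidated clay, so the full stress increment lies on the virgin compression line:
S_c = C_c·H/(1+e₀)·log₁₀(σ'_f/σ'_0) = 0.42×7.3/(1+0.63)×log₁₀(69.471/43.471)
    = 1.881 × 0.2036 = 0.383 m

S_c ≈ 383 mm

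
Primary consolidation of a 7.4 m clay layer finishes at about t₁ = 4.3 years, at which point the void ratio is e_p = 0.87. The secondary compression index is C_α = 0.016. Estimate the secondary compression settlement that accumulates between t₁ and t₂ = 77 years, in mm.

S_s ≈ 79.3 mm

Secondary compression: S_s = C_α·H/(1+e_p)·log₁₀(t₂/t₁)
S_s = 0.016×7.4/(1+0.87)×log₁₀(77/4.3)
    = 0.06332 × 1.253 = 0.07934 m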